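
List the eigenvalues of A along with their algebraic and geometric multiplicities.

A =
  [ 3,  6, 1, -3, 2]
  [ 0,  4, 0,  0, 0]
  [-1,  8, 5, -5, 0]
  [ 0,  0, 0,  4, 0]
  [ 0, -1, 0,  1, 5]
λ = 4: alg = 4, geom = 3; λ = 5: alg = 1, geom = 1

Step 1 — factor the characteristic polynomial to read off the algebraic multiplicities:
  χ_A(x) = (x - 5)*(x - 4)^4

Step 2 — compute geometric multiplicities via the rank-nullity identity g(λ) = n − rank(A − λI):
  rank(A − (4)·I) = 2, so dim ker(A − (4)·I) = n − 2 = 3
  rank(A − (5)·I) = 4, so dim ker(A − (5)·I) = n − 4 = 1

Summary:
  λ = 4: algebraic multiplicity = 4, geometric multiplicity = 3
  λ = 5: algebraic multiplicity = 1, geometric multiplicity = 1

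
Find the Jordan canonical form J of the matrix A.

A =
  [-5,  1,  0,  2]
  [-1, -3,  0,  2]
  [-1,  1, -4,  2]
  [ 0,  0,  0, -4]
J_2(-4) ⊕ J_1(-4) ⊕ J_1(-4)

The characteristic polynomial is
  det(x·I − A) = x^4 + 16*x^3 + 96*x^2 + 256*x + 256 = (x + 4)^4

Eigenvalues and multiplicities (the geometric multiplicity of λ is n − rank(A − λI), which equals the number of Jordan blocks for λ):
  λ = -4: algebraic multiplicity = 4, geometric multiplicity = 3

Determining the block sizes for each eigenvalue:
  λ = -4: 3 blocks summing to 4 forces exactly one block of size 2 and the rest size 1 → block sizes [2, 1, 1]

Assembling the blocks gives a Jordan form
J =
  [-4,  1,  0,  0]
  [ 0, -4,  0,  0]
  [ 0,  0, -4,  0]
  [ 0,  0,  0, -4]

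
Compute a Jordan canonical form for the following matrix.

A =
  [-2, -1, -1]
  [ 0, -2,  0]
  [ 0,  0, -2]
J_2(-2) ⊕ J_1(-2)

The characteristic polynomial is
  det(x·I − A) = x^3 + 6*x^2 + 12*x + 8 = (x + 2)^3

Eigenvalues and multiplicities (the geometric multiplicity of λ is n − rank(A − λI), which equals the number of Jordan blocks for λ):
  λ = -2: algebraic multiplicity = 3, geometric multiplicity = 2

Determining the block sizes for each eigenvalue:
  λ = -2: 2 blocks summing to 3 forces exactly one block of size 2 and the rest size 1 → block sizes [2, 1]

Assembling the blocks gives a Jordan form
J =
  [-2,  1,  0]
  [ 0, -2,  0]
  [ 0,  0, -2]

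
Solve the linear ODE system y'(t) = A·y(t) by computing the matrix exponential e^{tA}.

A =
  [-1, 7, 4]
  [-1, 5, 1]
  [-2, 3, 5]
e^{tA} =
  [t^2*exp(3*t)/2 - 4*t*exp(3*t) + exp(3*t), -t^2*exp(3*t) + 7*t*exp(3*t), -t^2*exp(3*t)/2 + 4*t*exp(3*t)]
  [-t*exp(3*t), 2*t*exp(3*t) + exp(3*t), t*exp(3*t)]
  [t^2*exp(3*t)/2 - 2*t*exp(3*t), -t^2*exp(3*t) + 3*t*exp(3*t), -t^2*exp(3*t)/2 + 2*t*exp(3*t) + exp(3*t)]

Strategy: write A = P · J · P⁻¹ where J is a Jordan canonical form, so e^{tA} = P · e^{tJ} · P⁻¹, and e^{tJ} can be computed block-by-block.

A has Jordan form
J =
  [3, 1, 0]
  [0, 3, 1]
  [0, 0, 3]
(up to reordering of blocks).

Per-block formulas:
  For a 3×3 Jordan block J_3(3): exp(t · J_3(3)) = e^(3t)·(I + t·N + (t^2/2)·N^2), where N is the 3×3 nilpotent shift.

After assembling e^{tJ} and conjugating by P, we get:

e^{tA} =
  [t^2*exp(3*t)/2 - 4*t*exp(3*t) + exp(3*t), -t^2*exp(3*t) + 7*t*exp(3*t), -t^2*exp(3*t)/2 + 4*t*exp(3*t)]
  [-t*exp(3*t), 2*t*exp(3*t) + exp(3*t), t*exp(3*t)]
  [t^2*exp(3*t)/2 - 2*t*exp(3*t), -t^2*exp(3*t) + 3*t*exp(3*t), -t^2*exp(3*t)/2 + 2*t*exp(3*t) + exp(3*t)]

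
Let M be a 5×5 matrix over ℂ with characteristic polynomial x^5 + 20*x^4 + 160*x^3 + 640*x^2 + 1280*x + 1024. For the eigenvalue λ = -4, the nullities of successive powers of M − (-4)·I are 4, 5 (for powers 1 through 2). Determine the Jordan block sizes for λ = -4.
Block sizes for λ = -4: [2, 1, 1, 1]

From the dimensions of kernels of powers, the number of Jordan blocks of size at least j is d_j − d_{j−1} where d_j = dim ker(N^j) (with d_0 = 0). Computing the differences gives [4, 1].
The number of blocks of size exactly k is (#blocks of size ≥ k) − (#blocks of size ≥ k + 1), so the partition is: 3 block(s) of size 1, 1 block(s) of size 2.
In nonincreasing order the block sizes are [2, 1, 1, 1].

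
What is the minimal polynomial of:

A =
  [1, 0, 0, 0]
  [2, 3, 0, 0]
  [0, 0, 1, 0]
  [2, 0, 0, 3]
x^2 - 4*x + 3

The characteristic polynomial is χ_A(x) = (x - 3)^2*(x - 1)^2, so the eigenvalues are known. The minimal polynomial is
  m_A(x) = Π_λ (x − λ)^{k_λ}
where k_λ is the size of the *largest* Jordan block for λ (equivalently, the smallest k with (A − λI)^k v = 0 for every generalised eigenvector v of λ).

  λ = 1: largest Jordan block has size 1, contributing (x − 1)
  λ = 3: largest Jordan block has size 1, contributing (x − 3)

So m_A(x) = (x - 3)*(x - 1) = x^2 - 4*x + 3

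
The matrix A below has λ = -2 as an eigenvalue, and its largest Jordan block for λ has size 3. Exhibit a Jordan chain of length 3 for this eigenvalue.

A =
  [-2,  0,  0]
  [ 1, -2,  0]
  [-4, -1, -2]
A Jordan chain for λ = -2 of length 3:
v_1 = (0, 0, -1)ᵀ
v_2 = (0, 1, -4)ᵀ
v_3 = (1, 0, 0)ᵀ

Let N = A − (-2)·I. We want v_3 with N^3 v_3 = 0 but N^2 v_3 ≠ 0; then v_{j-1} := N · v_j for j = 3, …, 2.

Pick v_3 = (1, 0, 0)ᵀ.
Then v_2 = N · v_3 = (0, 1, -4)ᵀ.
Then v_1 = N · v_2 = (0, 0, -1)ᵀ.

Sanity check: (A − (-2)·I) v_1 = (0, 0, 0)ᵀ = 0. ✓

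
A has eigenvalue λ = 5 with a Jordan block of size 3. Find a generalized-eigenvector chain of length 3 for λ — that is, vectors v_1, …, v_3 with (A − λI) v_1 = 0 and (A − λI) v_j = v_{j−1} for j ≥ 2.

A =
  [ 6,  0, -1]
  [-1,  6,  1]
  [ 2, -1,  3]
A Jordan chain for λ = 5 of length 3:
v_1 = (-1, 0, -1)ᵀ
v_2 = (1, -1, 2)ᵀ
v_3 = (1, 0, 0)ᵀ

Let N = A − (5)·I. We want v_3 with N^3 v_3 = 0 but N^2 v_3 ≠ 0; then v_{j-1} := N · v_j for j = 3, …, 2.

Pick v_3 = (1, 0, 0)ᵀ.
Then v_2 = N · v_3 = (1, -1, 2)ᵀ.
Then v_1 = N · v_2 = (-1, 0, -1)ᵀ.

Sanity check: (A − (5)·I) v_1 = (0, 0, 0)ᵀ = 0. ✓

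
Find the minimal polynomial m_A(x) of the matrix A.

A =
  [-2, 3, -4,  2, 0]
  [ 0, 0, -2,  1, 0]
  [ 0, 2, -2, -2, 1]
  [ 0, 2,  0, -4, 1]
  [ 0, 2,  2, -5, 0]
x^4 + 6*x^3 + 13*x^2 + 12*x + 4

The characteristic polynomial is χ_A(x) = (x + 1)^2*(x + 2)^3, so the eigenvalues are known. The minimal polynomial is
  m_A(x) = Π_λ (x − λ)^{k_λ}
where k_λ is the size of the *largest* Jordan block for λ (equivalently, the smallest k with (A − λI)^k v = 0 for every generalised eigenvector v of λ).

  λ = -2: largest Jordan block has size 2, contributing (x + 2)^2
  λ = -1: largest Jordan block has size 2, contributing (x + 1)^2

So m_A(x) = (x + 1)^2*(x + 2)^2 = x^4 + 6*x^3 + 13*x^2 + 12*x + 4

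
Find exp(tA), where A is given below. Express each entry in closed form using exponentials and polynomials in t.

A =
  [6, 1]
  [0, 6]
e^{tA} =
  [exp(6*t), t*exp(6*t)]
  [0, exp(6*t)]

Strategy: write A = P · J · P⁻¹ where J is a Jordan canonical form, so e^{tA} = P · e^{tJ} · P⁻¹, and e^{tJ} can be computed block-by-block.

A has Jordan form
J =
  [6, 1]
  [0, 6]
(up to reordering of blocks).

Per-block formulas:
  For a 2×2 Jordan block J_2(6): exp(t · J_2(6)) = e^(6t)·(I + t·N), where N is the 2×2 nilpotent shift.

After assembling e^{tJ} and conjugating by P, we get:

e^{tA} =
  [exp(6*t), t*exp(6*t)]
  [0, exp(6*t)]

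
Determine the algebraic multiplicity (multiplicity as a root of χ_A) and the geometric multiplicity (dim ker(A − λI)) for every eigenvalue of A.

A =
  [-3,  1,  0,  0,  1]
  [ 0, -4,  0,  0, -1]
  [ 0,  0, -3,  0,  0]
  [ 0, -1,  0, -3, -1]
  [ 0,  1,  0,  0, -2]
λ = -3: alg = 5, geom = 4

Step 1 — factor the characteristic polynomial to read off the algebraic multiplicities:
  χ_A(x) = (x + 3)^5

Step 2 — compute geometric multiplicities via the rank-nullity identity g(λ) = n − rank(A − λI):
  rank(A − (-3)·I) = 1, so dim ker(A − (-3)·I) = n − 1 = 4

Summary:
  λ = -3: algebraic multiplicity = 5, geometric multiplicity = 4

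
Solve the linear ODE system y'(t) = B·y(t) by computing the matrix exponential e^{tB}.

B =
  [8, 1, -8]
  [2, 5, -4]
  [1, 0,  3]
e^{tB} =
  [3*exp(6*t) - 2*exp(5*t), -2*t*exp(5*t) + 3*exp(6*t) - 3*exp(5*t), 4*t*exp(5*t) - 12*exp(6*t) + 12*exp(5*t)]
  [2*exp(6*t) - 2*exp(5*t), -2*t*exp(5*t) + 2*exp(6*t) - exp(5*t), 4*t*exp(5*t) - 8*exp(6*t) + 8*exp(5*t)]
  [exp(6*t) - exp(5*t), -t*exp(5*t) + exp(6*t) - exp(5*t), 2*t*exp(5*t) - 4*exp(6*t) + 5*exp(5*t)]

Strategy: write B = P · J · P⁻¹ where J is a Jordan canonical form, so e^{tB} = P · e^{tJ} · P⁻¹, and e^{tJ} can be computed block-by-block.

B has Jordan form
J =
  [5, 1, 0]
  [0, 5, 0]
  [0, 0, 6]
(up to reordering of blocks).

Per-block formulas:
  For a 1×1 block at λ = 6: exp(t · [6]) = [e^(6t)].
  For a 2×2 Jordan block J_2(5): exp(t · J_2(5)) = e^(5t)·(I + t·N), where N is the 2×2 nilpotent shift.

After assembling e^{tJ} and conjugating by P, we get:

e^{tB} =
  [3*exp(6*t) - 2*exp(5*t), -2*t*exp(5*t) + 3*exp(6*t) - 3*exp(5*t), 4*t*exp(5*t) - 12*exp(6*t) + 12*exp(5*t)]
  [2*exp(6*t) - 2*exp(5*t), -2*t*exp(5*t) + 2*exp(6*t) - exp(5*t), 4*t*exp(5*t) - 8*exp(6*t) + 8*exp(5*t)]
  [exp(6*t) - exp(5*t), -t*exp(5*t) + exp(6*t) - exp(5*t), 2*t*exp(5*t) - 4*exp(6*t) + 5*exp(5*t)]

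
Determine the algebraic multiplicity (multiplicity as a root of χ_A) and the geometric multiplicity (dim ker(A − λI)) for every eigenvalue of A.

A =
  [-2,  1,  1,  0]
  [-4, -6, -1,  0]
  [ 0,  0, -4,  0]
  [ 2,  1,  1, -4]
λ = -4: alg = 4, geom = 2

Step 1 — factor the characteristic polynomial to read off the algebraic multiplicities:
  χ_A(x) = (x + 4)^4

Step 2 — compute geometric multiplicities via the rank-nullity identity g(λ) = n − rank(A − λI):
  rank(A − (-4)·I) = 2, so dim ker(A − (-4)·I) = n − 2 = 2

Summary:
  λ = -4: algebraic multiplicity = 4, geometric multiplicity = 2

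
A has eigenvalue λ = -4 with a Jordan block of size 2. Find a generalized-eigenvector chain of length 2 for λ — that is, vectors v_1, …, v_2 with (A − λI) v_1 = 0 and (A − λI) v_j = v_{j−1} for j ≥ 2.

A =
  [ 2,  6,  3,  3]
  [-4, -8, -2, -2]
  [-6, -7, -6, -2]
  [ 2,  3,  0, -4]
A Jordan chain for λ = -4 of length 2:
v_1 = (6, -4, -6, 2)ᵀ
v_2 = (1, 0, 0, 0)ᵀ

Let N = A − (-4)·I. We want v_2 with N^2 v_2 = 0 but N^1 v_2 ≠ 0; then v_{j-1} := N · v_j for j = 2, …, 2.

Pick v_2 = (1, 0, 0, 0)ᵀ.
Then v_1 = N · v_2 = (6, -4, -6, 2)ᵀ.

Sanity check: (A − (-4)·I) v_1 = (0, 0, 0, 0)ᵀ = 0. ✓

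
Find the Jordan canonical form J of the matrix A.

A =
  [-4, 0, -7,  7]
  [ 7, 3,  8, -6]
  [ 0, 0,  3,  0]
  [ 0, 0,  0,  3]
J_1(-4) ⊕ J_2(3) ⊕ J_1(3)

The characteristic polynomial is
  det(x·I − A) = x^4 - 5*x^3 - 9*x^2 + 81*x - 108 = (x - 3)^3*(x + 4)

Eigenvalues and multiplicities (the geometric multiplicity of λ is n − rank(A − λI), which equals the number of Jordan blocks for λ):
  λ = -4: algebraic multiplicity = 1, geometric multiplicity = 1
  λ = 3: algebraic multiplicity = 3, geometric multiplicity = 2

Determining the block sizes for each eigenvalue:
  λ = -4: one block (gm = 1), so the single block has size am = 1 → block sizes [1]
  λ = 3: 2 blocks summing to 3 forces exactly one block of size 2 and the rest size 1 → block sizes [2, 1]

Assembling the blocks gives a Jordan form
J =
  [-4, 0, 0, 0]
  [ 0, 3, 1, 0]
  [ 0, 0, 3, 0]
  [ 0, 0, 0, 3]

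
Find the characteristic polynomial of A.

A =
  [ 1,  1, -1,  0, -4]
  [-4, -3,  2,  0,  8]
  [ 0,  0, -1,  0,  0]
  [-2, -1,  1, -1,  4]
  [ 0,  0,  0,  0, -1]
x^5 + 5*x^4 + 10*x^3 + 10*x^2 + 5*x + 1

Expanding det(x·I − A) (e.g. by cofactor expansion or by noting that A is similar to its Jordan form J, which has the same characteristic polynomial as A) gives
  χ_A(x) = x^5 + 5*x^4 + 10*x^3 + 10*x^2 + 5*x + 1
which factors as (x + 1)^5. The eigenvalues (with algebraic multiplicities) are λ = -1 with multiplicity 5.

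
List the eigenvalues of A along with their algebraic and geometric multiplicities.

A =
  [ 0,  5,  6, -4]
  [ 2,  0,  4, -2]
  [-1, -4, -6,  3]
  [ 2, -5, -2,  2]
λ = -2: alg = 2, geom = 1; λ = 0: alg = 2, geom = 1

Step 1 — factor the characteristic polynomial to read off the algebraic multiplicities:
  χ_A(x) = x^2*(x + 2)^2

Step 2 — compute geometric multiplicities via the rank-nullity identity g(λ) = n − rank(A − λI):
  rank(A − (-2)·I) = 3, so dim ker(A − (-2)·I) = n − 3 = 1
  rank(A − (0)·I) = 3, so dim ker(A − (0)·I) = n − 3 = 1

Summary:
  λ = -2: algebraic multiplicity = 2, geometric multiplicity = 1
  λ = 0: algebraic multiplicity = 2, geometric multiplicity = 1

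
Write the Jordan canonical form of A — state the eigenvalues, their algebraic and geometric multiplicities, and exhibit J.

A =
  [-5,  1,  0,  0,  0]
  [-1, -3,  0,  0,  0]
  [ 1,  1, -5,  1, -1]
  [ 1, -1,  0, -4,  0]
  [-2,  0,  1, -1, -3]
J_2(-4) ⊕ J_2(-4) ⊕ J_1(-4)

The characteristic polynomial is
  det(x·I − A) = x^5 + 20*x^4 + 160*x^3 + 640*x^2 + 1280*x + 1024 = (x + 4)^5

Eigenvalues and multiplicities (the geometric multiplicity of λ is n − rank(A − λI), which equals the number of Jordan blocks for λ):
  λ = -4: algebraic multiplicity = 5, geometric multiplicity = 3

Determining the block sizes for each eigenvalue:
  λ = -4: with am = 5 and gm = 3, the partition is not yet determined (e.g. several partitions of 5 into 3 parts exist). Let N = A − (-4)·I. Computing rank(N^1) = 2, rank(N^2) = 0; the number of blocks of size ≥ j is rank(N^{j−1}) − rank(N^j), giving [3, 2]. So we have 2 block(s) of size 2, 1 block(s) of size 1 → block sizes [2, 2, 1]

Assembling the blocks gives a Jordan form
J =
  [-4,  1,  0,  0,  0]
  [ 0, -4,  0,  0,  0]
  [ 0,  0, -4,  1,  0]
  [ 0,  0,  0, -4,  0]
  [ 0,  0,  0,  0, -4]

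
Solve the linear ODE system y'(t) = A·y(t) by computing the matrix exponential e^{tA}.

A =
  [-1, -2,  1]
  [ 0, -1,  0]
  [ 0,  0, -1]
e^{tA} =
  [exp(-t), -2*t*exp(-t), t*exp(-t)]
  [0, exp(-t), 0]
  [0, 0, exp(-t)]

Strategy: write A = P · J · P⁻¹ where J is a Jordan canonical form, so e^{tA} = P · e^{tJ} · P⁻¹, and e^{tJ} can be computed block-by-block.

A has Jordan form
J =
  [-1,  1,  0]
  [ 0, -1,  0]
  [ 0,  0, -1]
(up to reordering of blocks).

Per-block formulas:
  For a 2×2 Jordan block J_2(-1): exp(t · J_2(-1)) = e^(-1t)·(I + t·N), where N is the 2×2 nilpotent shift.
  For a 1×1 block at λ = -1: exp(t · [-1]) = [e^(-1t)].

After assembling e^{tJ} and conjugating by P, we get:

e^{tA} =
  [exp(-t), -2*t*exp(-t), t*exp(-t)]
  [0, exp(-t), 0]
  [0, 0, exp(-t)]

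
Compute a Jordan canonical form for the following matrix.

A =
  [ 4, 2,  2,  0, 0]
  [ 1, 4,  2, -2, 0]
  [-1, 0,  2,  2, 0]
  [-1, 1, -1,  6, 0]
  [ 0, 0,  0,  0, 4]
J_2(4) ⊕ J_2(4) ⊕ J_1(4)

The characteristic polynomial is
  det(x·I − A) = x^5 - 20*x^4 + 160*x^3 - 640*x^2 + 1280*x - 1024 = (x - 4)^5

Eigenvalues and multiplicities (the geometric multiplicity of λ is n − rank(A − λI), which equals the number of Jordan blocks for λ):
  λ = 4: algebraic multiplicity = 5, geometric multiplicity = 3

Determining the block sizes for each eigenvalue:
  λ = 4: with am = 5 and gm = 3, the partition is not yet determined (e.g. several partitions of 5 into 3 parts exist). Let N = A − (4)·I. Computing rank(N^1) = 2, rank(N^2) = 0; the number of blocks of size ≥ j is rank(N^{j−1}) − rank(N^j), giving [3, 2]. So we have 2 block(s) of size 2, 1 block(s) of size 1 → block sizes [2, 2, 1]

Assembling the blocks gives a Jordan form
J =
  [4, 1, 0, 0, 0]
  [0, 4, 0, 0, 0]
  [0, 0, 4, 1, 0]
  [0, 0, 0, 4, 0]
  [0, 0, 0, 0, 4]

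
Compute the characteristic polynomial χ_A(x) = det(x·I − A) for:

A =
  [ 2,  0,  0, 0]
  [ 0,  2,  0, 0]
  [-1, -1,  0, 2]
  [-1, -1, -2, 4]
x^4 - 8*x^3 + 24*x^2 - 32*x + 16

Expanding det(x·I − A) (e.g. by cofactor expansion or by noting that A is similar to its Jordan form J, which has the same characteristic polynomial as A) gives
  χ_A(x) = x^4 - 8*x^3 + 24*x^2 - 32*x + 16
which factors as (x - 2)^4. The eigenvalues (with algebraic multiplicities) are λ = 2 with multiplicity 4.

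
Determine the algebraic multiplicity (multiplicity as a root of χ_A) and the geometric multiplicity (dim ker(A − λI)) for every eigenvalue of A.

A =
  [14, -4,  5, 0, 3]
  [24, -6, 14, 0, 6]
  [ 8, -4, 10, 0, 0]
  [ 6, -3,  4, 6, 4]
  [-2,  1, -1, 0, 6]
λ = 6: alg = 5, geom = 2

Step 1 — factor the characteristic polynomial to read off the algebraic multiplicities:
  χ_A(x) = (x - 6)^5

Step 2 — compute geometric multiplicities via the rank-nullity identity g(λ) = n − rank(A − λI):
  rank(A − (6)·I) = 3, so dim ker(A − (6)·I) = n − 3 = 2

Summary:
  λ = 6: algebraic multiplicity = 5, geometric multiplicity = 2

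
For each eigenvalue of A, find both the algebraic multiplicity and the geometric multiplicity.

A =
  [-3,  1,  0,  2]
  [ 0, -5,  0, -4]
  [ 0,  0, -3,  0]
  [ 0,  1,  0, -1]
λ = -3: alg = 4, geom = 3

Step 1 — factor the characteristic polynomial to read off the algebraic multiplicities:
  χ_A(x) = (x + 3)^4

Step 2 — compute geometric multiplicities via the rank-nullity identity g(λ) = n − rank(A − λI):
  rank(A − (-3)·I) = 1, so dim ker(A − (-3)·I) = n − 1 = 3

Summary:
  λ = -3: algebraic multiplicity = 4, geometric multiplicity = 3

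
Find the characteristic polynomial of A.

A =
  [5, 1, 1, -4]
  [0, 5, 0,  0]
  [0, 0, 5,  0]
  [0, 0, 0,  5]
x^4 - 20*x^3 + 150*x^2 - 500*x + 625

Expanding det(x·I − A) (e.g. by cofactor expansion or by noting that A is similar to its Jordan form J, which has the same characteristic polynomial as A) gives
  χ_A(x) = x^4 - 20*x^3 + 150*x^2 - 500*x + 625
which factors as (x - 5)^4. The eigenvalues (with algebraic multiplicities) are λ = 5 with multiplicity 4.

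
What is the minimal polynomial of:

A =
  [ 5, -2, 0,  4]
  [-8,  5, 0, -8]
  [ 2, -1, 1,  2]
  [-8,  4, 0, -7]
x^2 - 2*x + 1

The characteristic polynomial is χ_A(x) = (x - 1)^4, so the eigenvalues are known. The minimal polynomial is
  m_A(x) = Π_λ (x − λ)^{k_λ}
where k_λ is the size of the *largest* Jordan block for λ (equivalently, the smallest k with (A − λI)^k v = 0 for every generalised eigenvector v of λ).

  λ = 1: largest Jordan block has size 2, contributing (x − 1)^2

So m_A(x) = (x - 1)^2 = x^2 - 2*x + 1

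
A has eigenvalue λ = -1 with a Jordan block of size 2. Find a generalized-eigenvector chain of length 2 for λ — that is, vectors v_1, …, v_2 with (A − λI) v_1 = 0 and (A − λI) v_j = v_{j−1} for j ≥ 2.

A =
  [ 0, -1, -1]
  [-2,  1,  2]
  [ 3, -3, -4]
A Jordan chain for λ = -1 of length 2:
v_1 = (1, -2, 3)ᵀ
v_2 = (1, 0, 0)ᵀ

Let N = A − (-1)·I. We want v_2 with N^2 v_2 = 0 but N^1 v_2 ≠ 0; then v_{j-1} := N · v_j for j = 2, …, 2.

Pick v_2 = (1, 0, 0)ᵀ.
Then v_1 = N · v_2 = (1, -2, 3)ᵀ.

Sanity check: (A − (-1)·I) v_1 = (0, 0, 0)ᵀ = 0. ✓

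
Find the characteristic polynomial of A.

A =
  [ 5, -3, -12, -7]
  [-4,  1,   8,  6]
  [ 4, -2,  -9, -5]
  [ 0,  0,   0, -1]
x^4 + 4*x^3 + 6*x^2 + 4*x + 1

Expanding det(x·I − A) (e.g. by cofactor expansion or by noting that A is similar to its Jordan form J, which has the same characteristic polynomial as A) gives
  χ_A(x) = x^4 + 4*x^3 + 6*x^2 + 4*x + 1
which factors as (x + 1)^4. The eigenvalues (with algebraic multiplicities) are λ = -1 with multiplicity 4.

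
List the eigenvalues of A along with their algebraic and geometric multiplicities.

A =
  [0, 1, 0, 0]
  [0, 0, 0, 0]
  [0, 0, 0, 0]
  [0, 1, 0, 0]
λ = 0: alg = 4, geom = 3

Step 1 — factor the characteristic polynomial to read off the algebraic multiplicities:
  χ_A(x) = x^4

Step 2 — compute geometric multiplicities via the rank-nullity identity g(λ) = n − rank(A − λI):
  rank(A − (0)·I) = 1, so dim ker(A − (0)·I) = n − 1 = 3

Summary:
  λ = 0: algebraic multiplicity = 4, geometric multiplicity = 3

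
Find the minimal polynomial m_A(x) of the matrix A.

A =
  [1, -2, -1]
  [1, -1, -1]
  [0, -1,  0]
x^3

The characteristic polynomial is χ_A(x) = x^3, so the eigenvalues are known. The minimal polynomial is
  m_A(x) = Π_λ (x − λ)^{k_λ}
where k_λ is the size of the *largest* Jordan block for λ (equivalently, the smallest k with (A − λI)^k v = 0 for every generalised eigenvector v of λ).

  λ = 0: largest Jordan block has size 3, contributing (x − 0)^3

So m_A(x) = x^3 = x^3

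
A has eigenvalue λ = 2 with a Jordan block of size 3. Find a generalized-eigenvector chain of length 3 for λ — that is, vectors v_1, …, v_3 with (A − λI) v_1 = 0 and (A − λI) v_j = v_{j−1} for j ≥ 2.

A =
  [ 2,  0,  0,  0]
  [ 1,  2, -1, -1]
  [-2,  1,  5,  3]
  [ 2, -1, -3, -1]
A Jordan chain for λ = 2 of length 3:
v_1 = (0, 0, 1, -1)ᵀ
v_2 = (0, 1, -2, 2)ᵀ
v_3 = (1, 0, 0, 0)ᵀ

Let N = A − (2)·I. We want v_3 with N^3 v_3 = 0 but N^2 v_3 ≠ 0; then v_{j-1} := N · v_j for j = 3, …, 2.

Pick v_3 = (1, 0, 0, 0)ᵀ.
Then v_2 = N · v_3 = (0, 1, -2, 2)ᵀ.
Then v_1 = N · v_2 = (0, 0, 1, -1)ᵀ.

Sanity check: (A − (2)·I) v_1 = (0, 0, 0, 0)ᵀ = 0. ✓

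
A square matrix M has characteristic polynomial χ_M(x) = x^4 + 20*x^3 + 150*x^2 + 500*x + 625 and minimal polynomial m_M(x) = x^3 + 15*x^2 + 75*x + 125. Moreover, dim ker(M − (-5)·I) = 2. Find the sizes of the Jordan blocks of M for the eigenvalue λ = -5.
Block sizes for λ = -5: [3, 1]

Step 1 — from the characteristic polynomial, algebraic multiplicity of λ = -5 is 4. From dim ker(M − (-5)·I) = 2, there are exactly 2 Jordan blocks for λ = -5.
Step 2 — from the minimal polynomial, the factor (x + 5)^3 tells us the largest block for λ = -5 has size 3.
Step 3 — with total size 4, 2 blocks, and largest block 3, the block sizes (in nonincreasing order) are [3, 1].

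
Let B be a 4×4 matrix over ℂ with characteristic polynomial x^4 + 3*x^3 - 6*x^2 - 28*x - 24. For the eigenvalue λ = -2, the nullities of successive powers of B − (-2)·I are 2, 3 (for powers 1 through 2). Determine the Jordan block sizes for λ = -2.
Block sizes for λ = -2: [2, 1]

From the dimensions of kernels of powers, the number of Jordan blocks of size at least j is d_j − d_{j−1} where d_j = dim ker(N^j) (with d_0 = 0). Computing the differences gives [2, 1].
The number of blocks of size exactly k is (#blocks of size ≥ k) − (#blocks of size ≥ k + 1), so the partition is: 1 block(s) of size 1, 1 block(s) of size 2.
In nonincreasing order the block sizes are [2, 1].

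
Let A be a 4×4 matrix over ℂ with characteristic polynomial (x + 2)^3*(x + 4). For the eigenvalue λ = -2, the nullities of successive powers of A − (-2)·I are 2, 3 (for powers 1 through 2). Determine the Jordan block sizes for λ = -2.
Block sizes for λ = -2: [2, 1]

From the dimensions of kernels of powers, the number of Jordan blocks of size at least j is d_j − d_{j−1} where d_j = dim ker(N^j) (with d_0 = 0). Computing the differences gives [2, 1].
The number of blocks of size exactly k is (#blocks of size ≥ k) − (#blocks of size ≥ k + 1), so the partition is: 1 block(s) of size 1, 1 block(s) of size 2.
In nonincreasing order the block sizes are [2, 1].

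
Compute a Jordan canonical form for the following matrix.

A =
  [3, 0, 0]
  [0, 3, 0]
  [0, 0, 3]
J_1(3) ⊕ J_1(3) ⊕ J_1(3)

The characteristic polynomial is
  det(x·I − A) = x^3 - 9*x^2 + 27*x - 27 = (x - 3)^3

Eigenvalues and multiplicities (the geometric multiplicity of λ is n − rank(A − λI), which equals the number of Jordan blocks for λ):
  λ = 3: algebraic multiplicity = 3, geometric multiplicity = 3

Determining the block sizes for each eigenvalue:
  λ = 3: gm = am = 3, so every block has size 1 → block sizes [1, 1, 1]

Assembling the blocks gives a Jordan form
J =
  [3, 0, 0]
  [0, 3, 0]
  [0, 0, 3]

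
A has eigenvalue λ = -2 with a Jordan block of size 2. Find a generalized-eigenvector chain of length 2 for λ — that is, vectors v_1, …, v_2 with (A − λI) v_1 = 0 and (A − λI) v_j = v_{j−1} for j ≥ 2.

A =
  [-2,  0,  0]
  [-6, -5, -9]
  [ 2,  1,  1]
A Jordan chain for λ = -2 of length 2:
v_1 = (0, -6, 2)ᵀ
v_2 = (1, 0, 0)ᵀ

Let N = A − (-2)·I. We want v_2 with N^2 v_2 = 0 but N^1 v_2 ≠ 0; then v_{j-1} := N · v_j for j = 2, …, 2.

Pick v_2 = (1, 0, 0)ᵀ.
Then v_1 = N · v_2 = (0, -6, 2)ᵀ.

Sanity check: (A − (-2)·I) v_1 = (0, 0, 0)ᵀ = 0. ✓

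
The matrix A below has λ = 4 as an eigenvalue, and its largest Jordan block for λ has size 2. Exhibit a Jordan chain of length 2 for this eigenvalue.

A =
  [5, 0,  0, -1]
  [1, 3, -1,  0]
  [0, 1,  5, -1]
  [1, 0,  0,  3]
A Jordan chain for λ = 4 of length 2:
v_1 = (1, 1, 0, 1)ᵀ
v_2 = (1, 0, 0, 0)ᵀ

Let N = A − (4)·I. We want v_2 with N^2 v_2 = 0 but N^1 v_2 ≠ 0; then v_{j-1} := N · v_j for j = 2, …, 2.

Pick v_2 = (1, 0, 0, 0)ᵀ.
Then v_1 = N · v_2 = (1, 1, 0, 1)ᵀ.

Sanity check: (A − (4)·I) v_1 = (0, 0, 0, 0)ᵀ = 0. ✓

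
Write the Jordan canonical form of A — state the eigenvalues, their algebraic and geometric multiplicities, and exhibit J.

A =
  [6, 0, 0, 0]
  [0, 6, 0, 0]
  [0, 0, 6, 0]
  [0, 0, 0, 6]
J_1(6) ⊕ J_1(6) ⊕ J_1(6) ⊕ J_1(6)

The characteristic polynomial is
  det(x·I − A) = x^4 - 24*x^3 + 216*x^2 - 864*x + 1296 = (x - 6)^4

Eigenvalues and multiplicities (the geometric multiplicity of λ is n − rank(A − λI), which equals the number of Jordan blocks for λ):
  λ = 6: algebraic multiplicity = 4, geometric multiplicity = 4

Determining the block sizes for each eigenvalue:
  λ = 6: gm = am = 4, so every block has size 1 → block sizes [1, 1, 1, 1]

Assembling the blocks gives a Jordan form
J =
  [6, 0, 0, 0]
  [0, 6, 0, 0]
  [0, 0, 6, 0]
  [0, 0, 0, 6]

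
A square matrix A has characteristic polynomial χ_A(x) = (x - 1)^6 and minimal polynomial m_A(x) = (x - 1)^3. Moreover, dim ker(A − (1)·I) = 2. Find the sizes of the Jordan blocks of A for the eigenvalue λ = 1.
Block sizes for λ = 1: [3, 3]

Step 1 — from the characteristic polynomial, algebraic multiplicity of λ = 1 is 6. From dim ker(A − (1)·I) = 2, there are exactly 2 Jordan blocks for λ = 1.
Step 2 — from the minimal polynomial, the factor (x − 1)^3 tells us the largest block for λ = 1 has size 3.
Step 3 — with total size 6, 2 blocks, and largest block 3, the block sizes (in nonincreasing order) are [3, 3].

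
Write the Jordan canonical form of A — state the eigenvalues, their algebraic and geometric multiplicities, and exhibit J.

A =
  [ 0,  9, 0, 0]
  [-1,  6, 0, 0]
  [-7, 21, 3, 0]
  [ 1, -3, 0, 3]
J_2(3) ⊕ J_1(3) ⊕ J_1(3)

The characteristic polynomial is
  det(x·I − A) = x^4 - 12*x^3 + 54*x^2 - 108*x + 81 = (x - 3)^4

Eigenvalues and multiplicities (the geometric multiplicity of λ is n − rank(A − λI), which equals the number of Jordan blocks for λ):
  λ = 3: algebraic multiplicity = 4, geometric multiplicity = 3

Determining the block sizes for each eigenvalue:
  λ = 3: 3 blocks summing to 4 forces exactly one block of size 2 and the rest size 1 → block sizes [2, 1, 1]

Assembling the blocks gives a Jordan form
J =
  [3, 1, 0, 0]
  [0, 3, 0, 0]
  [0, 0, 3, 0]
  [0, 0, 0, 3]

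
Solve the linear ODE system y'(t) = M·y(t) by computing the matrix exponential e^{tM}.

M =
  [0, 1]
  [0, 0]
e^{tM} =
  [1, t]
  [0, 1]

Strategy: write M = P · J · P⁻¹ where J is a Jordan canonical form, so e^{tM} = P · e^{tJ} · P⁻¹, and e^{tJ} can be computed block-by-block.

M has Jordan form
J =
  [0, 1]
  [0, 0]
(up to reordering of blocks).

Per-block formulas:
  For a 2×2 Jordan block J_2(0): exp(t · J_2(0)) = e^(0t)·(I + t·N), where N is the 2×2 nilpotent shift.

After assembling e^{tJ} and conjugating by P, we get:

e^{tM} =
  [1, t]
  [0, 1]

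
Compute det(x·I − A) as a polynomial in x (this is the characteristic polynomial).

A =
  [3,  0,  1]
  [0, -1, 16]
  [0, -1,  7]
x^3 - 9*x^2 + 27*x - 27

Expanding det(x·I − A) (e.g. by cofactor expansion or by noting that A is similar to its Jordan form J, which has the same characteristic polynomial as A) gives
  χ_A(x) = x^3 - 9*x^2 + 27*x - 27
which factors as (x - 3)^3. The eigenvalues (with algebraic multiplicities) are λ = 3 with multiplicity 3.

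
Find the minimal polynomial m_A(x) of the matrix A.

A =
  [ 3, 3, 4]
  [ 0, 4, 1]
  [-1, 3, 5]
x^3 - 12*x^2 + 48*x - 64

The characteristic polynomial is χ_A(x) = (x - 4)^3, so the eigenvalues are known. The minimal polynomial is
  m_A(x) = Π_λ (x − λ)^{k_λ}
where k_λ is the size of the *largest* Jordan block for λ (equivalently, the smallest k with (A − λI)^k v = 0 for every generalised eigenvector v of λ).

  λ = 4: largest Jordan block has size 3, contributing (x − 4)^3

So m_A(x) = (x - 4)^3 = x^3 - 12*x^2 + 48*x - 64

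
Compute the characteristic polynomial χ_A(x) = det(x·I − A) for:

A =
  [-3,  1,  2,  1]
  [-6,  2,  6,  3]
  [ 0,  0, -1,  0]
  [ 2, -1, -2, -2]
x^4 + 4*x^3 + 6*x^2 + 4*x + 1

Expanding det(x·I − A) (e.g. by cofactor expansion or by noting that A is similar to its Jordan form J, which has the same characteristic polynomial as A) gives
  χ_A(x) = x^4 + 4*x^3 + 6*x^2 + 4*x + 1
which factors as (x + 1)^4. The eigenvalues (with algebraic multiplicities) are λ = -1 with multiplicity 4.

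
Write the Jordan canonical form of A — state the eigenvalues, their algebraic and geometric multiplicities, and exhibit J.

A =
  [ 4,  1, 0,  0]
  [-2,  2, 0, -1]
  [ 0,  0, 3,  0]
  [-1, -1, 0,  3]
J_3(3) ⊕ J_1(3)

The characteristic polynomial is
  det(x·I − A) = x^4 - 12*x^3 + 54*x^2 - 108*x + 81 = (x - 3)^4

Eigenvalues and multiplicities (the geometric multiplicity of λ is n − rank(A − λI), which equals the number of Jordan blocks for λ):
  λ = 3: algebraic multiplicity = 4, geometric multiplicity = 2

Determining the block sizes for each eigenvalue:
  λ = 3: with am = 4 and gm = 2, the partition is not yet determined (e.g. several partitions of 4 into 2 parts exist). Let N = A − (3)·I. Computing rank(N^1) = 2, rank(N^2) = 1, rank(N^3) = 0; the number of blocks of size ≥ j is rank(N^{j−1}) − rank(N^j), giving [2, 1, 1]. So we have 1 block(s) of size 3, 1 block(s) of size 1 → block sizes [3, 1]

Assembling the blocks gives a Jordan form
J =
  [3, 1, 0, 0]
  [0, 3, 1, 0]
  [0, 0, 3, 0]
  [0, 0, 0, 3]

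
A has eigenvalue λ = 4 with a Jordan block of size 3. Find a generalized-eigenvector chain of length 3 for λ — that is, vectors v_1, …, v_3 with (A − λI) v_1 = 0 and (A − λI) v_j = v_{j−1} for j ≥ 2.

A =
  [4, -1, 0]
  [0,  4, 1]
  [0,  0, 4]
A Jordan chain for λ = 4 of length 3:
v_1 = (-1, 0, 0)ᵀ
v_2 = (0, 1, 0)ᵀ
v_3 = (0, 0, 1)ᵀ

Let N = A − (4)·I. We want v_3 with N^3 v_3 = 0 but N^2 v_3 ≠ 0; then v_{j-1} := N · v_j for j = 3, …, 2.

Pick v_3 = (0, 0, 1)ᵀ.
Then v_2 = N · v_3 = (0, 1, 0)ᵀ.
Then v_1 = N · v_2 = (-1, 0, 0)ᵀ.

Sanity check: (A − (4)·I) v_1 = (0, 0, 0)ᵀ = 0. ✓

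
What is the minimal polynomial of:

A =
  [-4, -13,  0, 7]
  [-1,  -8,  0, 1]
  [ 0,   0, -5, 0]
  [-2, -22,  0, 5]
x^3 + 7*x^2 - 5*x - 75

The characteristic polynomial is χ_A(x) = (x - 3)*(x + 5)^3, so the eigenvalues are known. The minimal polynomial is
  m_A(x) = Π_λ (x − λ)^{k_λ}
where k_λ is the size of the *largest* Jordan block for λ (equivalently, the smallest k with (A − λI)^k v = 0 for every generalised eigenvector v of λ).

  λ = -5: largest Jordan block has size 2, contributing (x + 5)^2
  λ = 3: largest Jordan block has size 1, contributing (x − 3)

So m_A(x) = (x - 3)*(x + 5)^2 = x^3 + 7*x^2 - 5*x - 75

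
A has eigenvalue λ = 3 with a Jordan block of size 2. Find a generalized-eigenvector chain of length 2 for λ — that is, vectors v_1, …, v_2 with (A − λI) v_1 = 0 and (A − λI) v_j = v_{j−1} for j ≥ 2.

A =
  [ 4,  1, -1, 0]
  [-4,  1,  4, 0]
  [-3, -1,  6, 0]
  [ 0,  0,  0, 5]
A Jordan chain for λ = 3 of length 2:
v_1 = (-1, 0, -1, 0)ᵀ
v_2 = (1, -2, 0, 0)ᵀ

Let N = A − (3)·I. We want v_2 with N^2 v_2 = 0 but N^1 v_2 ≠ 0; then v_{j-1} := N · v_j for j = 2, …, 2.

Pick v_2 = (1, -2, 0, 0)ᵀ.
Then v_1 = N · v_2 = (-1, 0, -1, 0)ᵀ.

Sanity check: (A − (3)·I) v_1 = (0, 0, 0, 0)ᵀ = 0. ✓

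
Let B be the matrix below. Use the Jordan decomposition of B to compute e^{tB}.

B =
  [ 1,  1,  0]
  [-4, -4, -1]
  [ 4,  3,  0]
e^{tB} =
  [2*t*exp(-t) + exp(-t), -t^2*exp(-t)/2 + t*exp(-t), -t^2*exp(-t)/2]
  [-4*t*exp(-t), t^2*exp(-t) - 3*t*exp(-t) + exp(-t), t^2*exp(-t) - t*exp(-t)]
  [4*t*exp(-t), -t^2*exp(-t) + 3*t*exp(-t), -t^2*exp(-t) + t*exp(-t) + exp(-t)]

Strategy: write B = P · J · P⁻¹ where J is a Jordan canonical form, so e^{tB} = P · e^{tJ} · P⁻¹, and e^{tJ} can be computed block-by-block.

B has Jordan form
J =
  [-1,  1,  0]
  [ 0, -1,  1]
  [ 0,  0, -1]
(up to reordering of blocks).

Per-block formulas:
  For a 3×3 Jordan block J_3(-1): exp(t · J_3(-1)) = e^(-1t)·(I + t·N + (t^2/2)·N^2), where N is the 3×3 nilpotent shift.

After assembling e^{tJ} and conjugating by P, we get:

e^{tB} =
  [2*t*exp(-t) + exp(-t), -t^2*exp(-t)/2 + t*exp(-t), -t^2*exp(-t)/2]
  [-4*t*exp(-t), t^2*exp(-t) - 3*t*exp(-t) + exp(-t), t^2*exp(-t) - t*exp(-t)]
  [4*t*exp(-t), -t^2*exp(-t) + 3*t*exp(-t), -t^2*exp(-t) + t*exp(-t) + exp(-t)]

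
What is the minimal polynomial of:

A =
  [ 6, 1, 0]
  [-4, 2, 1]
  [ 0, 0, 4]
x^3 - 12*x^2 + 48*x - 64

The characteristic polynomial is χ_A(x) = (x - 4)^3, so the eigenvalues are known. The minimal polynomial is
  m_A(x) = Π_λ (x − λ)^{k_λ}
where k_λ is the size of the *largest* Jordan block for λ (equivalently, the smallest k with (A − λI)^k v = 0 for every generalised eigenvector v of λ).

  λ = 4: largest Jordan block has size 3, contributing (x − 4)^3

So m_A(x) = (x - 4)^3 = x^3 - 12*x^2 + 48*x - 64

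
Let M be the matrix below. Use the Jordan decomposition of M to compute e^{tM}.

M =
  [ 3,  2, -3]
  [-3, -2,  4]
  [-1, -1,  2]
e^{tM} =
  [t^2*exp(t)/2 + 2*t*exp(t) + exp(t), t^2*exp(t)/2 + 2*t*exp(t), -t^2*exp(t)/2 - 3*t*exp(t)]
  [-t^2*exp(t)/2 - 3*t*exp(t), -t^2*exp(t)/2 - 3*t*exp(t) + exp(t), t^2*exp(t)/2 + 4*t*exp(t)]
  [-t*exp(t), -t*exp(t), t*exp(t) + exp(t)]

Strategy: write M = P · J · P⁻¹ where J is a Jordan canonical form, so e^{tM} = P · e^{tJ} · P⁻¹, and e^{tJ} can be computed block-by-block.

M has Jordan form
J =
  [1, 1, 0]
  [0, 1, 1]
  [0, 0, 1]
(up to reordering of blocks).

Per-block formulas:
  For a 3×3 Jordan block J_3(1): exp(t · J_3(1)) = e^(1t)·(I + t·N + (t^2/2)·N^2), where N is the 3×3 nilpotent shift.

After assembling e^{tJ} and conjugating by P, we get:

e^{tM} =
  [t^2*exp(t)/2 + 2*t*exp(t) + exp(t), t^2*exp(t)/2 + 2*t*exp(t), -t^2*exp(t)/2 - 3*t*exp(t)]
  [-t^2*exp(t)/2 - 3*t*exp(t), -t^2*exp(t)/2 - 3*t*exp(t) + exp(t), t^2*exp(t)/2 + 4*t*exp(t)]
  [-t*exp(t), -t*exp(t), t*exp(t) + exp(t)]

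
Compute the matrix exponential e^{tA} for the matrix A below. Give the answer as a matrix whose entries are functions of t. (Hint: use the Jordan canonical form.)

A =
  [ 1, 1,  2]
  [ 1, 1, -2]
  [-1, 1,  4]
e^{tA} =
  [-t*exp(2*t) + exp(2*t), t*exp(2*t), 2*t*exp(2*t)]
  [t*exp(2*t), -t*exp(2*t) + exp(2*t), -2*t*exp(2*t)]
  [-t*exp(2*t), t*exp(2*t), 2*t*exp(2*t) + exp(2*t)]

Strategy: write A = P · J · P⁻¹ where J is a Jordan canonical form, so e^{tA} = P · e^{tJ} · P⁻¹, and e^{tJ} can be computed block-by-block.

A has Jordan form
J =
  [2, 1, 0]
  [0, 2, 0]
  [0, 0, 2]
(up to reordering of blocks).

Per-block formulas:
  For a 1×1 block at λ = 2: exp(t · [2]) = [e^(2t)].
  For a 2×2 Jordan block J_2(2): exp(t · J_2(2)) = e^(2t)·(I + t·N), where N is the 2×2 nilpotent shift.

After assembling e^{tJ} and conjugating by P, we get:

e^{tA} =
  [-t*exp(2*t) + exp(2*t), t*exp(2*t), 2*t*exp(2*t)]
  [t*exp(2*t), -t*exp(2*t) + exp(2*t), -2*t*exp(2*t)]
  [-t*exp(2*t), t*exp(2*t), 2*t*exp(2*t) + exp(2*t)]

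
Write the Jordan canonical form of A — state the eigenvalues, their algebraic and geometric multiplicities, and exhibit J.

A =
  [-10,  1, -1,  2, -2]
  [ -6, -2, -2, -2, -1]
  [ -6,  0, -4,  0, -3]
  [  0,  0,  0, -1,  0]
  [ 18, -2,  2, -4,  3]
J_2(-4) ⊕ J_1(-4) ⊕ J_1(-1) ⊕ J_1(-1)

The characteristic polynomial is
  det(x·I − A) = x^5 + 14*x^4 + 73*x^3 + 172*x^2 + 176*x + 64 = (x + 1)^2*(x + 4)^3

Eigenvalues and multiplicities (the geometric multiplicity of λ is n − rank(A − λI), which equals the number of Jordan blocks for λ):
  λ = -4: algebraic multiplicity = 3, geometric multiplicity = 2
  λ = -1: algebraic multiplicity = 2, geometric multiplicity = 2

Determining the block sizes for each eigenvalue:
  λ = -4: 2 blocks summing to 3 forces exactly one block of size 2 and the rest size 1 → block sizes [2, 1]
  λ = -1: gm = am = 2, so every block has size 1 → block sizes [1, 1]

Assembling the blocks gives a Jordan form
J =
  [-4,  1,  0,  0,  0]
  [ 0, -4,  0,  0,  0]
  [ 0,  0, -4,  0,  0]
  [ 0,  0,  0, -1,  0]
  [ 0,  0,  0,  0, -1]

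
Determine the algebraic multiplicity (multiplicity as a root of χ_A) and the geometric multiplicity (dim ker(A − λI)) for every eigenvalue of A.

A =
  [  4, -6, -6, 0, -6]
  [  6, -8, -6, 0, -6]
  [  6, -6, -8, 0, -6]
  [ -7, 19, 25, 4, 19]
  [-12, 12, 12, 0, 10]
λ = -2: alg = 3, geom = 3; λ = 4: alg = 2, geom = 1

Step 1 — factor the characteristic polynomial to read off the algebraic multiplicities:
  χ_A(x) = (x - 4)^2*(x + 2)^3

Step 2 — compute geometric multiplicities via the rank-nullity identity g(λ) = n − rank(A − λI):
  rank(A − (-2)·I) = 2, so dim ker(A − (-2)·I) = n − 2 = 3
  rank(A − (4)·I) = 4, so dim ker(A − (4)·I) = n − 4 = 1

Summary:
  λ = -2: algebraic multiplicity = 3, geometric multiplicity = 3
  λ = 4: algebraic multiplicity = 2, geometric multiplicity = 1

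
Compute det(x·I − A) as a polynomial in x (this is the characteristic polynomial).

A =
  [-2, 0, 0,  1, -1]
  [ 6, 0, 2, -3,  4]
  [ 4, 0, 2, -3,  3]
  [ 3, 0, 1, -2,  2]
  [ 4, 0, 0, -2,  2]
x^5

Expanding det(x·I − A) (e.g. by cofactor expansion or by noting that A is similar to its Jordan form J, which has the same characteristic polynomial as A) gives
  χ_A(x) = x^5
which factors as x^5. The eigenvalues (with algebraic multiplicities) are λ = 0 with multiplicity 5.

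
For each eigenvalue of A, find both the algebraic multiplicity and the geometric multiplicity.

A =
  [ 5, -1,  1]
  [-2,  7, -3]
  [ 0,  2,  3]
λ = 5: alg = 3, geom = 1

Step 1 — factor the characteristic polynomial to read off the algebraic multiplicities:
  χ_A(x) = (x - 5)^3

Step 2 — compute geometric multiplicities via the rank-nullity identity g(λ) = n − rank(A − λI):
  rank(A − (5)·I) = 2, so dim ker(A − (5)·I) = n − 2 = 1

Summary:
  λ = 5: algebraic multiplicity = 3, geometric multiplicity = 1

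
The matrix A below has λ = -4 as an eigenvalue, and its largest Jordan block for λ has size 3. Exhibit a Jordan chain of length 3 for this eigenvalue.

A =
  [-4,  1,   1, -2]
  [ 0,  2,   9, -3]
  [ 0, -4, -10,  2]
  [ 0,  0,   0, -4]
A Jordan chain for λ = -4 of length 3:
v_1 = (2, 0, 0, 0)ᵀ
v_2 = (1, 6, -4, 0)ᵀ
v_3 = (0, 1, 0, 0)ᵀ

Let N = A − (-4)·I. We want v_3 with N^3 v_3 = 0 but N^2 v_3 ≠ 0; then v_{j-1} := N · v_j for j = 3, …, 2.

Pick v_3 = (0, 1, 0, 0)ᵀ.
Then v_2 = N · v_3 = (1, 6, -4, 0)ᵀ.
Then v_1 = N · v_2 = (2, 0, 0, 0)ᵀ.

Sanity check: (A − (-4)·I) v_1 = (0, 0, 0, 0)ᵀ = 0. ✓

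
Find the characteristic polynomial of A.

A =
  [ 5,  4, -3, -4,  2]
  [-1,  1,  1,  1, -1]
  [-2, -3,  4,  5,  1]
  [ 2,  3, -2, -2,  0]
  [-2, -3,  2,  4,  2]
x^5 - 10*x^4 + 40*x^3 - 80*x^2 + 80*x - 32

Expanding det(x·I − A) (e.g. by cofactor expansion or by noting that A is similar to its Jordan form J, which has the same characteristic polynomial as A) gives
  χ_A(x) = x^5 - 10*x^4 + 40*x^3 - 80*x^2 + 80*x - 32
which factors as (x - 2)^5. The eigenvalues (with algebraic multiplicities) are λ = 2 with multiplicity 5.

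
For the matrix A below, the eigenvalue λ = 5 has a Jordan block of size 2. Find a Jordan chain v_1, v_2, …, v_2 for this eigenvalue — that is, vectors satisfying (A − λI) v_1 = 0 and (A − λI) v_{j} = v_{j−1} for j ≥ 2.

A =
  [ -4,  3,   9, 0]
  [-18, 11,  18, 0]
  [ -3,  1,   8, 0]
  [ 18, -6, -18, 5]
A Jordan chain for λ = 5 of length 2:
v_1 = (-9, -18, -3, 18)ᵀ
v_2 = (1, 0, 0, 0)ᵀ

Let N = A − (5)·I. We want v_2 with N^2 v_2 = 0 but N^1 v_2 ≠ 0; then v_{j-1} := N · v_j for j = 2, …, 2.

Pick v_2 = (1, 0, 0, 0)ᵀ.
Then v_1 = N · v_2 = (-9, -18, -3, 18)ᵀ.

Sanity check: (A − (5)·I) v_1 = (0, 0, 0, 0)ᵀ = 0. ✓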